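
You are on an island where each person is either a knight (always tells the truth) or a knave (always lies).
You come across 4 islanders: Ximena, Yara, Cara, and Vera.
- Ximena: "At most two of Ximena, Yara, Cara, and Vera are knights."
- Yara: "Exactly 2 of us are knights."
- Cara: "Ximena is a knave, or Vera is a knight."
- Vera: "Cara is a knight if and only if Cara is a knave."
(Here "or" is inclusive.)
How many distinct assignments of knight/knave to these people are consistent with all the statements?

2

Consistent assignments:
  Ximena=knight, Yara=knight, Cara=knave, Vera=knave
  Ximena=knight, Yara=knave, Cara=knave, Vera=knave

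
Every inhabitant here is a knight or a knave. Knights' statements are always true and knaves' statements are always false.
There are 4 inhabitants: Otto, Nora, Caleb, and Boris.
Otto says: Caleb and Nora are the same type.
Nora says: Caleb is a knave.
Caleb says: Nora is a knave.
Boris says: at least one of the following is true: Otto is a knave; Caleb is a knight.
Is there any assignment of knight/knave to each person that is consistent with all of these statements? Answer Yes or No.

One consistent assignment: Otto=knave, Nora=knight, Caleb=knave, Boris=knight.

Yes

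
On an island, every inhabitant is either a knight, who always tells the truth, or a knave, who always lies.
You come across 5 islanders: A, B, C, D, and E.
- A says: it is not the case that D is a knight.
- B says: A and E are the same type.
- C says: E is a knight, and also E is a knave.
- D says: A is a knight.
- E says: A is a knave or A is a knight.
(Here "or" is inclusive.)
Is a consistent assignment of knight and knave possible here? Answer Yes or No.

No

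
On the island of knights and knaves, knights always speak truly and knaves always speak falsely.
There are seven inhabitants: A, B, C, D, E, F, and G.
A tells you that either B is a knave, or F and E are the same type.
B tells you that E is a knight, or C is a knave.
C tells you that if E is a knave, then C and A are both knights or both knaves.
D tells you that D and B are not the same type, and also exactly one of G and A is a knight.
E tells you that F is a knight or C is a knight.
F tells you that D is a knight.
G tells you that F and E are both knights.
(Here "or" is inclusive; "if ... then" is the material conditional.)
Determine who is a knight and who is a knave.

A is a knave; "either B is a knave, or F and E are the same type" is false, as required.
As a knight, B's statement "E is a knight, or C is a knave" should be true; it is.
C is a knight, and the claim "if E is a knave, then C and A are both knights or both knaves" is indeed true.
D (knave): "D and B are not the same type, and also exactly one of G and A is a knight" — false. ✓
E (knight): "F is a knight or C is a knight" — true. ✓
F (knave): "D is a knight" — false. ✓
G is a knave; "F and E are both knights" is false, as required.

A is a knave, B is a knight, C is a knight, D is a knave, E is a knight, F is a knave, and G is a knave.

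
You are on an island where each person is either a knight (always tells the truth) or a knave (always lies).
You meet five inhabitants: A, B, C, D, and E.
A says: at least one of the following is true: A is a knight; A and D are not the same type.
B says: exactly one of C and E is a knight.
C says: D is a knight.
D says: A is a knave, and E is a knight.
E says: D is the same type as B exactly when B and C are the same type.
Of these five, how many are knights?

3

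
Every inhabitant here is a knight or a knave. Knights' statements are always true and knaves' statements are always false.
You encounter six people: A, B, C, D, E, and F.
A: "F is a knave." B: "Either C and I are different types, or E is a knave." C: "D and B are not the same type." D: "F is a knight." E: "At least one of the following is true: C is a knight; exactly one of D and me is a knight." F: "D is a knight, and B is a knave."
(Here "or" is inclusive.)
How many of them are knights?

The unique consistent assignment is A=knight, B=knave, C=knave, D=knave, E=knight, F=knave.
That has 2 knights.

2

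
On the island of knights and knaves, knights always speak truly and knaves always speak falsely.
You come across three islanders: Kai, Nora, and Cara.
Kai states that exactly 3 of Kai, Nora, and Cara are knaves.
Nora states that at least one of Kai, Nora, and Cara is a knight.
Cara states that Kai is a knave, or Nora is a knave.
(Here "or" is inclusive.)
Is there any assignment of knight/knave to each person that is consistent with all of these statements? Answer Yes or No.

Yes

One consistent assignment: Kai=knave, Nora=knight, Cara=knight.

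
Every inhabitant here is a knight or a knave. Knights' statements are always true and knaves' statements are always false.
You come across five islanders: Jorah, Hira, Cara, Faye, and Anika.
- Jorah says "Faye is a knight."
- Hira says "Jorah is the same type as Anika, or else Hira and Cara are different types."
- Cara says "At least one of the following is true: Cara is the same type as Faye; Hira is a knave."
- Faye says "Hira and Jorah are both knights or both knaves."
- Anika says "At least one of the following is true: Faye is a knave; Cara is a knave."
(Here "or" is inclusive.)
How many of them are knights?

4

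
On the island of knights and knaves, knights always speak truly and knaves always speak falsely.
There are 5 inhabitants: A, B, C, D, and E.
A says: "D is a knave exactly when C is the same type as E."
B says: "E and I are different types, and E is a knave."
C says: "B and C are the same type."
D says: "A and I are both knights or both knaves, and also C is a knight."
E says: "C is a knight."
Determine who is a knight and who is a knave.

Knights: A and B. Knaves: C, D, and E.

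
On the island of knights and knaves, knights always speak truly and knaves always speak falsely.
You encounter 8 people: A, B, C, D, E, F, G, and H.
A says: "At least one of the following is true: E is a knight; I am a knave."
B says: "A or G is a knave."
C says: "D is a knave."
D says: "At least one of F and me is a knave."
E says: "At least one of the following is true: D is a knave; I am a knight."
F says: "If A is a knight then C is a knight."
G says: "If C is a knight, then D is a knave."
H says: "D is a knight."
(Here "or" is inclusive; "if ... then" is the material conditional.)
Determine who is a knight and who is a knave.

A is a knight, and the claim "at least one of the following is true: E is a knight; I am a knave" is indeed true.
As a knave, B's statement "A or G is a knave" should be false; it is.
C is a knave; "D is a knave" is false, as required.
Since D is a knight, "at least one of F and me is a knave" needs to be true, which holds.
As a knight, E's statement "at least one of the following is true: D is a knave; I am a knight" should be true; it is.
F is a knave; "if A is a knight then C is a knight" is false, as required.
G is a knight; "if C is a knight, then D is a knave" is true, as required.
H is a knight, so "D is a knight" must be true — and it is.

Knights: A, D, E, G, and H. Knaves: B, C, and F.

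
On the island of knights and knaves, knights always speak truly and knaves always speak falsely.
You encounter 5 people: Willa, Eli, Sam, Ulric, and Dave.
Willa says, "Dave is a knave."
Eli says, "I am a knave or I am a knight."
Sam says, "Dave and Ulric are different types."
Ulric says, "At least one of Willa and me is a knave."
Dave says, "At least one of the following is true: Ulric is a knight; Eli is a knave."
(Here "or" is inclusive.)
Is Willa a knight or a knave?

Willa is a knave.

Consistent assignments: {Willa=knave, Eli=knight, Sam=knave, Ulric=knight, Dave=knight}
In every consistent assignment, Willa is a knave.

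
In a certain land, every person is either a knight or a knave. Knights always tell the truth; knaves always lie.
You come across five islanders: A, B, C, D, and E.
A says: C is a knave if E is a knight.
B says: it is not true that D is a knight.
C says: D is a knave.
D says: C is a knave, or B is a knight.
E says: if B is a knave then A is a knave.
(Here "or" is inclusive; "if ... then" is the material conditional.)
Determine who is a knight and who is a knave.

A is a knight, B is a knave, C is a knave, D is a knight, and E is a knave.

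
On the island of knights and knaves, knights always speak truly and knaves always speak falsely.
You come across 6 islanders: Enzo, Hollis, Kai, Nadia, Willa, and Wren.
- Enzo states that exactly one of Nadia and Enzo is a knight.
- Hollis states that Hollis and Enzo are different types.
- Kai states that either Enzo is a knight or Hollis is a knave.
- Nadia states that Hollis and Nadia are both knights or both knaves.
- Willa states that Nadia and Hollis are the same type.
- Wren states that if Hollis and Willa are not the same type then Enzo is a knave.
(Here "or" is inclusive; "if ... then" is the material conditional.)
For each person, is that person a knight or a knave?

Enzo is a knave, Hollis is a knight, Kai is a knave, Nadia is a knave, Willa is a knave, and Wren is a knight.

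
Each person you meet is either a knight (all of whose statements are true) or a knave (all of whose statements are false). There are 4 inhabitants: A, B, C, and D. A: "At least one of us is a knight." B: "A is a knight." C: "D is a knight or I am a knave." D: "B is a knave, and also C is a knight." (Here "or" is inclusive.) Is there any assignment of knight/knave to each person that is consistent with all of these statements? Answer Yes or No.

No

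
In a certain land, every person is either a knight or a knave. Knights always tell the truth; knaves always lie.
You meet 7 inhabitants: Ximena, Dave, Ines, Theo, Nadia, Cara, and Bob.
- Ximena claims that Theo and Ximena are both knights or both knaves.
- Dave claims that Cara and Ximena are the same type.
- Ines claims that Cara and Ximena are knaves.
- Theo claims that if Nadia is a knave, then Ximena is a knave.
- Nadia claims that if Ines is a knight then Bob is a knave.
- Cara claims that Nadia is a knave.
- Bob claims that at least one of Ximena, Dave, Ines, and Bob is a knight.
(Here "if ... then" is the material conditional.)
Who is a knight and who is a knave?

Knights: Ximena, Theo, Nadia, and Bob. Knaves: Dave, Ines, and Cara.

Ximena is a knight, so "Theo and Ximena are both knights or both knaves" must be True — and it is.
Dave is a knave; "Cara and Ximena are the same type" is False, as required.
As a knave, Ines's statement "Cara and Ximena are knaves" should be False; it is.
Since Theo is a knight, "if Nadia is a knave, then Ximena is a knave" needs to be True, which holds.
Nadia (knight): "if Ines is a knight then Bob is a knave" — True. ✓
Cara is a knave, and the claim "Nadia is a knave" is indeed False.
Bob is a knight; "at least one of Ximena, Dave, Ines, and Bob is a knight" is True, as required.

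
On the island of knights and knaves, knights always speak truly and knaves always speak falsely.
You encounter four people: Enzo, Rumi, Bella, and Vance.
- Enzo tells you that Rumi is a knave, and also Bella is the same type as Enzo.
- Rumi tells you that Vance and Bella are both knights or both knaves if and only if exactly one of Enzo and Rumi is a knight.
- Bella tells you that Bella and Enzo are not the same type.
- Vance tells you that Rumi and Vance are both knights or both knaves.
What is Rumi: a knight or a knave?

Rumi is a knight.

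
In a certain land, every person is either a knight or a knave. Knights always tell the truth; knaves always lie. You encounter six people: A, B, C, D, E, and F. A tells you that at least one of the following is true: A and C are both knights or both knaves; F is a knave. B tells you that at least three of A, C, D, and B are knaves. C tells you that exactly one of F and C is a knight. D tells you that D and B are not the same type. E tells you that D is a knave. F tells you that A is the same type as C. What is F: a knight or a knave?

Consistent assignments: {A=knight, B=knave, C=knave, D=knight, E=knave, F=knave}
In every consistent assignment, F is a knave.

F is a knave.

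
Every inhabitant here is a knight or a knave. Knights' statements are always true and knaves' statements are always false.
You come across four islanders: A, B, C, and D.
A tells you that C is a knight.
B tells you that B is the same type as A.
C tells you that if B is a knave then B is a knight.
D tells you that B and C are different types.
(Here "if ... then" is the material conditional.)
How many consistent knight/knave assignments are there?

Consistent assignments:
  A=knight, B=knight, C=knight, D=knave

1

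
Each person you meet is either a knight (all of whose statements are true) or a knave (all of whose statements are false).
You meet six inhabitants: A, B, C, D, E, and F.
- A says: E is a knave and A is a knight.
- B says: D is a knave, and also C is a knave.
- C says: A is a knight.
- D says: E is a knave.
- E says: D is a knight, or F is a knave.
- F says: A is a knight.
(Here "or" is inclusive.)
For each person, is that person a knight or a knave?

As a knave, A's statement "E is a knave and A is a knight" should be False; it is.
B is a knight; "D is a knave, and also C is a knave" is True, as required.
As a knave, C's statement "A is a knight" should be False; it is.
D (knave): "E is a knave" — False. ✓
E is a knight, so "D is a knight, or F is a knave" must be True — and it is.
F is a knave, so "A is a knight" must be False — and it is.

Knights: B and E. Knaves: A, C, D, and F.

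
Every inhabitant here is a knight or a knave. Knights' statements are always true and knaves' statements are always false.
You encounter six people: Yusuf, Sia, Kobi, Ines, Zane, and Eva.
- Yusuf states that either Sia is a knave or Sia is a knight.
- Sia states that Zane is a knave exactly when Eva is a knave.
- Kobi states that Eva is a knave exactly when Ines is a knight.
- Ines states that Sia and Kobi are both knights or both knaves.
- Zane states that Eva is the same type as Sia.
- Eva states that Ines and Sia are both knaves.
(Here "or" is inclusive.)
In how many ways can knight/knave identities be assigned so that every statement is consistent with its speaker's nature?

3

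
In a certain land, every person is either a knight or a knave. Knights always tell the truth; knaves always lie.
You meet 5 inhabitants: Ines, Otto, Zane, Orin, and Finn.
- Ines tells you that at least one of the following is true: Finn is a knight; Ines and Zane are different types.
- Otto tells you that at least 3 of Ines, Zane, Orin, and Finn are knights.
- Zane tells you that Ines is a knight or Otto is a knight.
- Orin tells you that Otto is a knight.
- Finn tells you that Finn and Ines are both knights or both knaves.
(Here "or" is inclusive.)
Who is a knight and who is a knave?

Ines is a knight, so "at least one of the following is true: Finn is a knight; Ines and Zane are different types" must be True — and it is.
Otto is a knight; "at least 3 of Ines, Zane, Orin, and Finn are knights" is True, as required.
Zane is a knight; "Ines is a knight or Otto is a knight" is True, as required.
Orin is a knight; "Otto is a knight" is True, as required.
Finn is a knight, and the claim "Finn and Ines are both knights or both knaves" is indeed True.

Ines is a knight, Otto is a knight, Zane is a knight, Orin is a knight, and Finn is a knight.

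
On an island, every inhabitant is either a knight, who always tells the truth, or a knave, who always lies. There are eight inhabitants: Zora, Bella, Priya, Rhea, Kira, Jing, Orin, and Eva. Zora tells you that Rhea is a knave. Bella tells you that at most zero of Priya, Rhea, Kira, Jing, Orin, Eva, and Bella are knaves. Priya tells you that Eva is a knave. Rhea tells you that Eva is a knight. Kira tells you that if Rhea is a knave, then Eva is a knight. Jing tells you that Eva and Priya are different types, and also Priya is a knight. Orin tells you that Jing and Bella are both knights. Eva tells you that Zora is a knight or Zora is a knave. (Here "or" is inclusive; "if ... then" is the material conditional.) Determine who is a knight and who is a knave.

Knights: Rhea, Kira, and Eva. Knaves: Zora, Bella, Priya, Jing, and Orin.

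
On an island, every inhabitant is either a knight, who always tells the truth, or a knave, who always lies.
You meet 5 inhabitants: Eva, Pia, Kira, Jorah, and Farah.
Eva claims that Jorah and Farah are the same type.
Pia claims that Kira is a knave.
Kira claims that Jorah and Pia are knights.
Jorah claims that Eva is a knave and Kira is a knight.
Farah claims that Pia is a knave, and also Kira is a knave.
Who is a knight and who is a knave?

Eva is a knight, and the claim "Jorah and Farah are the same type" is indeed true.
Pia is a knight, so "Kira is a knave" must be true — and it is.
Kira is a knave, so "Jorah and Pia are knights" must be False — and it is.
Jorah is a knave, so "Eva is a knave and Kira is a knight" must be False — and it is.
As a knave, Farah's statement "Pia is a knave, and also Kira is a knave" should be False; it is.

Knights: Eva and Pia. Knaves: Kira, Jorah, and Farah.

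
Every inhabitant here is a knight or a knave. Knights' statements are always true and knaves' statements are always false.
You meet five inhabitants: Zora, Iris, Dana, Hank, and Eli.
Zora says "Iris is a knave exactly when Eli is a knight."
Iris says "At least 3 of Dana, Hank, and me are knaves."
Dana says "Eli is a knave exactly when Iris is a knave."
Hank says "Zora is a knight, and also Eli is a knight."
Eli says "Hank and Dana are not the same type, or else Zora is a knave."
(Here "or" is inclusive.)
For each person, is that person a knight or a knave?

Knights: Zora, Hank, and Eli. Knaves: Iris and Dana.

Zora is a knight, and the claim "Iris is a knave exactly when Eli is a knight" is indeed True.
Iris (knave): "at least 3 of Dana, Hank, and me are knaves" — false. ✓
Dana (knave): "Eli is a knave exactly when Iris is a knave" — false. ✓
Since Hank is a knight, "Zora is a knight, and also Eli is a knight" needs to be True, which holds.
Eli is a knight, and the claim "Hank and Dana are not the same type, or else Zora is a knave" is indeed True.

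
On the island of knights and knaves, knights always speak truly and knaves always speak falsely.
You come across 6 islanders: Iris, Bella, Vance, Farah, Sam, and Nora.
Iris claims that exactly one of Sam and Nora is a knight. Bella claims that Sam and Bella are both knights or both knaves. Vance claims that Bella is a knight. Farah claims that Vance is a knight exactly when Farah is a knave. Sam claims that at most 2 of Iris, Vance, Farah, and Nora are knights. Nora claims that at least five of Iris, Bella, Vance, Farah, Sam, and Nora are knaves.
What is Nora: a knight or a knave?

Nora is a knave.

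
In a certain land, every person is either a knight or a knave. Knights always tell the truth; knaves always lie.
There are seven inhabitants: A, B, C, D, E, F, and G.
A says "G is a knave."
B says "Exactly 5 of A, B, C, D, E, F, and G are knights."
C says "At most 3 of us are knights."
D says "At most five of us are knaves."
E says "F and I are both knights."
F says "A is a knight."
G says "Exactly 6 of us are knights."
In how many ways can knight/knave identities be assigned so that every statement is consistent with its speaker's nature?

2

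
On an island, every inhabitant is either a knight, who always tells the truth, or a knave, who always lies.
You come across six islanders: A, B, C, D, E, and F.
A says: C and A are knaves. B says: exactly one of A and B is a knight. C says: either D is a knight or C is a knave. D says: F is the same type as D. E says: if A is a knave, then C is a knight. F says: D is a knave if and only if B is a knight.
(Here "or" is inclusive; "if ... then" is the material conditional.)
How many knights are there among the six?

4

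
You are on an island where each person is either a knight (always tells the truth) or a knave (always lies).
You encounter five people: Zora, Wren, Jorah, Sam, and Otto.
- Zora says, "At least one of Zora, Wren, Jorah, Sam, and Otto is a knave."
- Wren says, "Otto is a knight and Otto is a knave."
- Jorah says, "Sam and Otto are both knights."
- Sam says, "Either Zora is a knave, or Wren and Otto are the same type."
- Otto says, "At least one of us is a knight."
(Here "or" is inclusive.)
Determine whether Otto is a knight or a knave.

Consistent assignments: {Zora=knight, Wren=knave, Jorah=knave, Sam=knave, Otto=knight}
In every consistent assignment, Otto is a knight.

Otto is a knight.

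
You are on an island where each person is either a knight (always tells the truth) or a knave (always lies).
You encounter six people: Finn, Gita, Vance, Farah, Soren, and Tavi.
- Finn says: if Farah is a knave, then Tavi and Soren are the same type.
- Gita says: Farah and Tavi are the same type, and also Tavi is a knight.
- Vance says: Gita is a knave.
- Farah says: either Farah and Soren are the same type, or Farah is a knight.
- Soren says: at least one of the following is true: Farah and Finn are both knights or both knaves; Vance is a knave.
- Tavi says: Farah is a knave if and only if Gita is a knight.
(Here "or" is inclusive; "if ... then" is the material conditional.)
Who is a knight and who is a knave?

Finn is a knave, Gita is a knave, Vance is a knight, Farah is a knave, Soren is a knight, and Tavi is a knave.

Finn is a knave, so "if Farah is a knave, then Tavi and Soren are the same type" must be False — and it is.
Gita is a knave, so "Farah and Tavi are the same type, and also Tavi is a knight" must be False — and it is.
Vance is a knight, so "Gita is a knave" must be True — and it is.
As a knave, Farah's statement "either Farah and Soren are the same type, or Farah is a knight" should be False; it is.
Since Soren is a knight, "at least one of the following is true: Farah and Finn are both knights or both knaves; Vance is a knave" needs to be True, which holds.
Tavi is a knave; "Farah is a knave if and only if Gita is a knight" is False, as required.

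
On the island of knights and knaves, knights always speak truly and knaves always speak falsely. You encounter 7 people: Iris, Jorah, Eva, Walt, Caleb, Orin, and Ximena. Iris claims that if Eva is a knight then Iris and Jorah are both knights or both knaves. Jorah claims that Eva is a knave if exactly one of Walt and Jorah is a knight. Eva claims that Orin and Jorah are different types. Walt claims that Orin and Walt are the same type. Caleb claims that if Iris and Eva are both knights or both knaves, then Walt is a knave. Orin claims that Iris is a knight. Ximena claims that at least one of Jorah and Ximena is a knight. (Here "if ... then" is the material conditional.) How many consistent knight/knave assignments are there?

Consistent assignments:
  Iris=knight, Jorah=knight, Eva=knave, Walt=knight, Caleb=knight, Orin=knight, Ximena=knight
  Iris=knight, Jorah=knight, Eva=knave, Walt=knave, Caleb=knight, Orin=knight, Ximena=knight

2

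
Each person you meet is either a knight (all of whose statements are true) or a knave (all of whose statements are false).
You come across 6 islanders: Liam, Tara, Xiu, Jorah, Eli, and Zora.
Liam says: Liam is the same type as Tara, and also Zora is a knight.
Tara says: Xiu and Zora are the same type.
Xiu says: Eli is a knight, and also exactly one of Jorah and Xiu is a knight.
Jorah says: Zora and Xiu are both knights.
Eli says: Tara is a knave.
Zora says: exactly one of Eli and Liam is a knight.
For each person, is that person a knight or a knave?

Knights: Tara. Knaves: Liam, Xiu, Jorah, Eli, and Zora.

As a knave, Liam's statement "Liam is the same type as Tara, and also Zora is a knight" should be false; it is.
Tara is a knight; "Xiu and Zora are the same type" is true, as required.
Xiu is a knave, and the claim "Eli is a knight, and also exactly one of Jorah and Xiu is a knight" is indeed false.
Jorah is a knave, so "Zora and Xiu are both knights" must be false — and it is.
As a knave, Eli's statement "Tara is a knave" should be false; it is.
As a knave, Zora's statement "exactly one of Eli and Liam is a knight" should be false; it is.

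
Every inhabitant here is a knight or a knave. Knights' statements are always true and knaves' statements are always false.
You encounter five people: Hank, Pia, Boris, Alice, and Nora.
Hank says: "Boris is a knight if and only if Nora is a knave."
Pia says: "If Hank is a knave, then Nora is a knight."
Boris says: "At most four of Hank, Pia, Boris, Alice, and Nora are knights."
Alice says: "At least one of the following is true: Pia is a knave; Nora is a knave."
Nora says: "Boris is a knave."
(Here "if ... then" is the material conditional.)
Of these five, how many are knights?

The unique consistent assignment is Hank=knight, Pia=knight, Boris=knight, Alice=knight, Nora=knave.
That has 4 knights.

4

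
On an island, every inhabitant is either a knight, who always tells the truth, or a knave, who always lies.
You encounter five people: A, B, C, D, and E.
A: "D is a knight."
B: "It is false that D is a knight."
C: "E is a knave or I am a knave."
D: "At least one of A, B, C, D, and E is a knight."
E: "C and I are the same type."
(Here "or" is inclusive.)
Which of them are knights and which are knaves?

Knights: A, C, and D. Knaves: B and E.

A is a knight; "D is a knight" is True, as required.
B is a knave, and the claim "it is false that D is a knight" is indeed False.
As a knight, C's statement "E is a knave or I am a knave" should be True; it is.
D is a knight, and the claim "at least one of A, B, C, D, and E is a knight" is indeed True.
E is a knave, and the claim "C and I are the same type" is indeed False.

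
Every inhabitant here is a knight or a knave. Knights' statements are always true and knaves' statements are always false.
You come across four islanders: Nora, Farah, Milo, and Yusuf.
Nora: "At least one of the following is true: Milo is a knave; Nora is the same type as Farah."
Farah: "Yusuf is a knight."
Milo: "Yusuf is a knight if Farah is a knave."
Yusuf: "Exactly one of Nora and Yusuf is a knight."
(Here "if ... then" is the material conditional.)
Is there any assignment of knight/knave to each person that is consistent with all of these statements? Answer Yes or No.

Yes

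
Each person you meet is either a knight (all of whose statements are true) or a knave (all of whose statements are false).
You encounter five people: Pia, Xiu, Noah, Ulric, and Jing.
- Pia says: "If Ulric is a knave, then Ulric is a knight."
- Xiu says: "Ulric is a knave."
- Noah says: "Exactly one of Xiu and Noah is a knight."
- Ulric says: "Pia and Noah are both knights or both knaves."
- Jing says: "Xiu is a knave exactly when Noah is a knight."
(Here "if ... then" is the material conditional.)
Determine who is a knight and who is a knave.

Pia is a knight, Xiu is a knave, Noah is a knight, Ulric is a knight, and Jing is a knight.

As a knight, Pia's statement "if Ulric is a knave, then Ulric is a knight" should be true; it is.
Xiu is a knave; "Ulric is a knave" is false, as required.
Noah is a knight, so "exactly one of Xiu and Noah is a knight" must be true — and it is.
Ulric is a knight, so "Pia and Noah are both knights or both knaves" must be true — and it is.
Jing is a knight; "Xiu is a knave exactly when Noah is a knight" is true, as required.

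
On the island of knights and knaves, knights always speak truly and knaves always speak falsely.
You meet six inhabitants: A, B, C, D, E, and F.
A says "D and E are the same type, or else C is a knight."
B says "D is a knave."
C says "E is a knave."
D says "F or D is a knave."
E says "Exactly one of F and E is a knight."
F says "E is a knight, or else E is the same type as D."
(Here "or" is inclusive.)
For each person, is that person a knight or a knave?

A is a knight, B is a knave, C is a knight, D is a knight, E is a knave, and F is a knave.

As a knight, A's statement "D and E are the same type, or else C is a knight" should be True; it is.
B (knave): "D is a knave" — False. ✓
C is a knight, so "E is a knave" must be True — and it is.
D is a knight, and the claim "F or D is a knave" is indeed True.
E is a knave; "exactly one of F and E is a knight" is False, as required.
F is a knave, and the claim "E is a knight, or else E is the same type as D" is indeed False.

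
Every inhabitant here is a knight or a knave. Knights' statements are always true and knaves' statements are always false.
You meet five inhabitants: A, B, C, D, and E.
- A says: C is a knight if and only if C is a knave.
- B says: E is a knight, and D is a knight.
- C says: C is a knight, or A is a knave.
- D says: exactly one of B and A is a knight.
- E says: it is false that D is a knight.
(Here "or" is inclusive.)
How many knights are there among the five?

2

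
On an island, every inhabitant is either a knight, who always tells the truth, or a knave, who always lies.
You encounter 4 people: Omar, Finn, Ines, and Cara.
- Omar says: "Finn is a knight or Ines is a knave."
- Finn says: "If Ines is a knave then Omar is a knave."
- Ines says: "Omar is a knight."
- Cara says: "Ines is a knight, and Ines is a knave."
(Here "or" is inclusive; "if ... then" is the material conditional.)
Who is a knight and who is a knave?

Omar is a knight, and the claim "Finn is a knight or Ines is a knave" is indeed true.
As a knight, Finn's statement "if Ines is a knave then Omar is a knave" should be true; it is.
As a knight, Ines's statement "Omar is a knight" should be true; it is.
Cara is a knave, and the claim "Ines is a knight, and Ines is a knave" is indeed false.

Omar is a knight, Finn is a knight, Ines is a knight, and Cara is a knave.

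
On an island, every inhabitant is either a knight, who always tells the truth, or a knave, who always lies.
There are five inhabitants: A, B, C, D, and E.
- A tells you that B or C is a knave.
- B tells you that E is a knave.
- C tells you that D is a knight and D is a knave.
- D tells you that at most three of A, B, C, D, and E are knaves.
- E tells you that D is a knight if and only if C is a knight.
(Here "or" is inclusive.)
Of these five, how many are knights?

The unique consistent assignment is A=knight, B=knight, C=knave, D=knight, E=knave.
That has 3 knights.

3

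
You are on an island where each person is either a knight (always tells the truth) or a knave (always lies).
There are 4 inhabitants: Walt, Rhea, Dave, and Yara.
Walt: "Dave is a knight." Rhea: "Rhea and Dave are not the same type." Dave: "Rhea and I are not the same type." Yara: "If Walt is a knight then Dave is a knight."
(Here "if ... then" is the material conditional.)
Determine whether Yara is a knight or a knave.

Consistent assignments: {Walt=knave, Rhea=knave, Dave=knave, Yara=knight}
In every consistent assignment, Yara is a knight.

Yara is a knight.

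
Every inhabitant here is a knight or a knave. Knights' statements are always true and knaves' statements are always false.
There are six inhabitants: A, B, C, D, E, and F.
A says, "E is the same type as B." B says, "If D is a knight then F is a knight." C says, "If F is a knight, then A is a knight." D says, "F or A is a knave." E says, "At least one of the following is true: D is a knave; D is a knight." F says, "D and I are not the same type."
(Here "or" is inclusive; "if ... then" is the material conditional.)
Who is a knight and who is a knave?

Knights: A, B, C, E, and F. Knaves: D.

A is a knight; "E is the same type as B" is True, as required.
B is a knight, and the claim "if D is a knight then F is a knight" is indeed True.
C is a knight, and the claim "if F is a knight, then A is a knight" is indeed True.
D is a knave; "F or A is a knave" is false, as required.
E (knight): "at least one of the following is true: D is a knave; D is a knight" — True. ✓
F is a knight, and the claim "D and I are not the same type" is indeed True.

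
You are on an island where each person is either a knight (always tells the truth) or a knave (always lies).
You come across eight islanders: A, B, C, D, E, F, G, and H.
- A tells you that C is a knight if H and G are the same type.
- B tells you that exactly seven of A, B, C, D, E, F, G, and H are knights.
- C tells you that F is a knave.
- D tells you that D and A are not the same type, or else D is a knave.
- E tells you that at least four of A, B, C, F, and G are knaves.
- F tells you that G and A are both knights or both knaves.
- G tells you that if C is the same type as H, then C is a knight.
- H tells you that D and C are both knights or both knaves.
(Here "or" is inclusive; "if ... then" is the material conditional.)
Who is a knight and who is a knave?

A is a knave, and the claim "C is a knight if H and G are the same type" is indeed false.
As a knave, B's statement "exactly seven of A, B, C, D, E, F, G, and H are knights" should be false; it is.
Since C is a knave, "F is a knave" needs to be false, which holds.
D (knight): "D and A are not the same type, or else D is a knave" — true. ✓
As a knight, E's statement "at least four of A, B, C, F, and G are knaves" should be true; it is.
F (knight): "G and A are both knights or both knaves" — true. ✓
Since G is a knave, "if C is the same type as H, then C is a knight" needs to be false, which holds.
H is a knave, and the claim "D and C are both knights or both knaves" is indeed false.

A is a knave, B is a knave, C is a knave, D is a knight, E is a knight, F is a knight, G is a knave, and H is a knave.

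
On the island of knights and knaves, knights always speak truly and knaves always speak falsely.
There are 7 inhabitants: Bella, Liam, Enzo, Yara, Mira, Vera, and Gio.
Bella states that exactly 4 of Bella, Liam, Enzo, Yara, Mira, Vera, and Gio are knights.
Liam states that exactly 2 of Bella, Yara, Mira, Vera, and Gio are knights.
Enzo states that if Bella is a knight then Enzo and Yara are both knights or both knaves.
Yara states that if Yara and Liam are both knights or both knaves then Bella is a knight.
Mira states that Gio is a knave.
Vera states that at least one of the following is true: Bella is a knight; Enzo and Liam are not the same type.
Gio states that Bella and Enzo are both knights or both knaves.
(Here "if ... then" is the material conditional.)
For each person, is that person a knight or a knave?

Bella is a knight, Liam is a knave, Enzo is a knave, Yara is a knight, Mira is a knight, Vera is a knight, and Gio is a knave.

As a knight, Bella's statement "exactly 4 of Bella, Liam, Enzo, Yara, Mira, Vera, and Gio are knights" should be True; it is.
Since Liam is a knave, "exactly 2 of Bella, Yara, Mira, Vera, and Gio are knights" needs to be False, which holds.
Enzo is a knave, and the claim "if Bella is a knight then Enzo and Yara are both knights or both knaves" is indeed False.
Yara is a knight, and the claim "if Yara and Liam are both knights or both knaves then Bella is a knight" is indeed True.
As a knight, Mira's statement "Gio is a knave" should be True; it is.
Vera is a knight, and the claim "at least one of the following is true: Bella is a knight; Enzo and Liam are not the same type" is indeed True.
Gio is a knave, and the claim "Bella and Enzo are both knights or both knaves" is indeed False.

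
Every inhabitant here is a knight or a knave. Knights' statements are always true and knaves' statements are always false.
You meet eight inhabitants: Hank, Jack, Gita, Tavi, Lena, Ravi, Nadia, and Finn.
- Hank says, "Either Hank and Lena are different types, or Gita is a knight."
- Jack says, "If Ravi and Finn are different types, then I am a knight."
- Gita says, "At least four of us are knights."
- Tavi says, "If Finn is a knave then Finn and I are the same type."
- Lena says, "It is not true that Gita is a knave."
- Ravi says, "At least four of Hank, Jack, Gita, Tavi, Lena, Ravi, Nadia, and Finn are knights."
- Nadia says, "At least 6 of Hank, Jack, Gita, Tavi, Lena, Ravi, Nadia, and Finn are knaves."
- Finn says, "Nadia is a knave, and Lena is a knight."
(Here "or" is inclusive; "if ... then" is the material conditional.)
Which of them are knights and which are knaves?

Knights: Hank, Jack, Gita, Tavi, Lena, Ravi, and Finn. Knaves: Nadia.

As a knight, Hank's statement "either Hank and Lena are different types, or Gita is a knight" should be True; it is.
Since Jack is a knight, "if Ravi and Finn are different types, then I am a knight" needs to be True, which holds.
Gita is a knight, and the claim "at least four of us are knights" is indeed True.
Tavi (knight): "if Finn is a knave then Finn and I are the same type" — True. ✓
Lena is a knight, and the claim "it is not true that Gita is a knave" is indeed True.
Since Ravi is a knight, "at least four of Hank, Jack, Gita, Tavi, Lena, Ravi, Nadia, and Finn are knights" needs to be True, which holds.
Nadia is a knave, and the claim "at least 6 of Hank, Jack, Gita, Tavi, Lena, Ravi, Nadia, and Finn are knaves" is indeed false.
Finn is a knight, and the claim "Nadia is a knave, and Lena is a knight" is indeed True.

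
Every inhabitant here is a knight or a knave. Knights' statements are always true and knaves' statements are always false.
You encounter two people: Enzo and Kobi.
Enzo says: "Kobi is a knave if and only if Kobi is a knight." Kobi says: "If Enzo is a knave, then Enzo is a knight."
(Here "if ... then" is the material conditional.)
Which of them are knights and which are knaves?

Enzo is a knave and Kobi is a knave.

Enzo is a knave, so "Kobi is a knave if and only if Kobi is a knight" must be False — and it is.
Since Kobi is a knave, "if Enzo is a knave, then Enzo is a knight" needs to be False, which holds.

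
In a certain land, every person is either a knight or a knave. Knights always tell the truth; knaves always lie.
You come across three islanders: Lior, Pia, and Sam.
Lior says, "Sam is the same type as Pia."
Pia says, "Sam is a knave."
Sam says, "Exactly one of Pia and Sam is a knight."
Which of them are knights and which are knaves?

Lior is a knave, Pia is a knave, and Sam is a knight.

Suppose Lior is a knight. Then Lior's statement "Sam is the same type as Pia" would have to be true. Checking the 4 ways to assign the others, none is consistent with every speaker.
(For instance, with Pia=knave, Sam=knight, Lior's claim "Sam is the same type as Pia" comes out false where it would need to be true.)
So Lior must be a knave, making "Sam is the same type as Pia" false. Taking Lior=knave, Pia=knave, Sam=knight, each remaining statement checks out:
  Pia (knave): "Sam is a knave" — false. ✓
  Sam (knight): "exactly one of Pia and Sam is a knight" — true. ✓
This is the unique consistent assignment.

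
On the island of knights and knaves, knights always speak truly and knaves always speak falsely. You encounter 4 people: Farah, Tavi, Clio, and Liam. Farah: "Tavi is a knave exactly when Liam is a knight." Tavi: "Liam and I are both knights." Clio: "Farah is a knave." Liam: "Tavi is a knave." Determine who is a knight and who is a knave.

Farah is a knight, Tavi is a knave, Clio is a knave, and Liam is a knight.

Farah is a knight, and the claim "Tavi is a knave exactly when Liam is a knight" is indeed true.
Tavi is a knave, so "Liam and I are both knights" must be false — and it is.
Clio is a knave, so "Farah is a knave" must be false — and it is.
Liam is a knight; "Tavi is a knave" is true, as required.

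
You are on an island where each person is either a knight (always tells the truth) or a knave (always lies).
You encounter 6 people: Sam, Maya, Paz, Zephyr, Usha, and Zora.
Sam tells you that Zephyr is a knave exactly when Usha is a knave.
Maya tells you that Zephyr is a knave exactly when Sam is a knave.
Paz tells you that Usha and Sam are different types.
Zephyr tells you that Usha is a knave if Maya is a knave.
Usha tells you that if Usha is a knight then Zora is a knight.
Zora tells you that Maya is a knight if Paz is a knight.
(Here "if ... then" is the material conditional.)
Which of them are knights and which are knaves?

Sam is a knight, Maya is a knight, Paz is a knave, Zephyr is a knight, Usha is a knight, and Zora is a knight.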